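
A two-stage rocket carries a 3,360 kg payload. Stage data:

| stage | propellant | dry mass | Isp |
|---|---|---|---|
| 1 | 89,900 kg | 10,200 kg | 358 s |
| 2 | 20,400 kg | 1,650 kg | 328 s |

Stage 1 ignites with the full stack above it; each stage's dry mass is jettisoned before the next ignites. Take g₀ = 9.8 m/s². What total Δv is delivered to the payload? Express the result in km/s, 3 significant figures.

Δv ≈ 9.64 km/s

Ignition mass of stage 1 = 89,900+10,200 + 20,400+1,650 + 3,360 = 125,510 kg.
Stage 1: m₀ = 125,510 kg, m_f = 125,510 − 89,900 = 35,610 kg; Δv = 358×9.8×ln(3.525) = 3508.4×1.2598 ≈ 4420 m/s.
Stage 2: m₀ = 25,410 kg, m_f = 25,410 − 20,400 = 5,010 kg; Δv = 328×9.8×ln(5.072) = 3214.4×1.6237 ≈ 5219 m/s.
Total Δv = 4420 + 5219 = 9639 m/s.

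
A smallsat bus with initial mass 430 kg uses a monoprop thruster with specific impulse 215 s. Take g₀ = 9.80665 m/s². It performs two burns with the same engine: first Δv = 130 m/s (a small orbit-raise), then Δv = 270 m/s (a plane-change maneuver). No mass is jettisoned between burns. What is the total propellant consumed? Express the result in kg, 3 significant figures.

v_e = Isp · g₀ = 215 × 9.80665 = 2108.4 m/s.
After the first burn: m = 430 × exp(−130/2108.4) = 430 × 0.94021 = 404.29 kg.
After the second burn: m = 404.29 × exp(−270/2108.4) = 404.29 × 0.87980 = 355.694 kg.
Total propellant = m₀ − m_final = 430 − 355.694 = 74.306 kg.

total propellant consumed ≈ 74.3 kg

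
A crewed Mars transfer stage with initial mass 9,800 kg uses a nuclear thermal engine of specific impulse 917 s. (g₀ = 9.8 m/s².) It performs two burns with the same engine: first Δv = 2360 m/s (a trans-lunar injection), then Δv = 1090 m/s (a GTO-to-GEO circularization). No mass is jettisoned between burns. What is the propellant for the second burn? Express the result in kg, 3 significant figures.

propellant for the second burn ≈ 861 kg

v_e = Isp · g₀ = 917 × 9.8 = 8986.6 m/s.
After the first burn: m = 9800 × exp(−2360/8986.6) = 9800 × 0.76904 = 7,536.59 kg.
After the second burn: m = 7,536.59 × exp(−1090/8986.6) = 7,536.59 × 0.88578 = 6,675.76 kg.
Second-burn propellant = 7,536.59 − 6,675.76 = 860.83 kg.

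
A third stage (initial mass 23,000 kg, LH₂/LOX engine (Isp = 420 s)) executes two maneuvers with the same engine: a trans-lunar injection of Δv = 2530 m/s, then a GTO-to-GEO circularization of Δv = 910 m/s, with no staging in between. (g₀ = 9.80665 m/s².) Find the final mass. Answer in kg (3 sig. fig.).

final mass ≈ 9980 kg

v_e = Isp · g₀ = 420 × 9.80665 = 4118.8 m/s.
After the first burn: m = 23000 × exp(−2530/4118.8) = 23000 × 0.54104 = 12,443.9 kg.
After the second burn: m = 12,443.9 × exp(−910/4118.8) = 12,443.9 × 0.80177 = 9,977.15 kg.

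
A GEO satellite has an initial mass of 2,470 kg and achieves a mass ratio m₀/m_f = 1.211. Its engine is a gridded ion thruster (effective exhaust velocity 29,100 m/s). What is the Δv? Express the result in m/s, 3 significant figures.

Δv ≈ 5570 m/s

Δv = v_e · ln(1.211) = 29100.0 × 0.1914 ≈ 5571.1 m/s.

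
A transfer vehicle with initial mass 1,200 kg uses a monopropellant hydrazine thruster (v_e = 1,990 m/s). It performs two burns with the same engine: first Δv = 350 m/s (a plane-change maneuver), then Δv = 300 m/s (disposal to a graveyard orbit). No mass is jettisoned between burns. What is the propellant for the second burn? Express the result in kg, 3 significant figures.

After the first burn: m = 1200 × exp(−350/1990.0) = 1200 × 0.83872 = 1,006.46 kg.
After the second burn: m = 1,006.46 × exp(−300/1990.0) = 1,006.46 × 0.86006 = 865.616 kg.
Second-burn propellant = 1,006.46 − 865.616 = 140.844 kg.

propellant for the second burn ≈ 141 kg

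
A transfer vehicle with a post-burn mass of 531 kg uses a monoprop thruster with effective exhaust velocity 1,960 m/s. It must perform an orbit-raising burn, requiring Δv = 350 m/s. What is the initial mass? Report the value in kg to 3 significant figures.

initial mass ≈ 635 kg

m₀/m_f = exp(Δv / v_e) = exp(350 / 1960.0) = exp(0.1786) = 1.1955.
m₀ = m_f × 1.1955 = 531 × 1.1955 = 634.811 kg.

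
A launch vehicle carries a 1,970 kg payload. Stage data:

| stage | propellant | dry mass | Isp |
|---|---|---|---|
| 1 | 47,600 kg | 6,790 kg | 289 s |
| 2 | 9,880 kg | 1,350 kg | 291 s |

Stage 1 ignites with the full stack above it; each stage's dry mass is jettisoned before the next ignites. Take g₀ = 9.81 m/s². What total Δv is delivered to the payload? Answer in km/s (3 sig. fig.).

Δv ≈ 7.39 km/s

Ignition mass of stage 1 = 47,600+6,790 + 9,880+1,350 + 1,970 = 67,590 kg.
Stage 1: m₀ = 67,590 kg, m_f = 67,590 − 47,600 = 19,990 kg; Δv = 289×9.81×ln(3.381) = 2835.1×1.2182 ≈ 3454 m/s.
Stage 2: m₀ = 13,200 kg, m_f = 13,200 − 9,880 = 3,320 kg; Δv = 291×9.81×ln(3.976) = 2854.7×1.3803 ≈ 3940 m/s.
Total Δv = 3454 + 3940 = 7394 m/s.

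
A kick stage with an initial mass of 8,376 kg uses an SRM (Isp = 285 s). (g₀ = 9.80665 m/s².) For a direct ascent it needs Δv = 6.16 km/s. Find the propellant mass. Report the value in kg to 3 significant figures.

propellant mass ≈ 7450 kg

v_e = Isp · g₀ = 285 × 9.80665 = 2794.9 m/s.
m₀/m_f = exp(Δv / v_e) = exp(6160 / 2794.9) = exp(2.2040) = 9.0614.
m_f = 8,376 / 9.0614 = 924.36 kg, so propellant = m₀ − m_f = 8,376 − 924.36 = 7,451.64 kg.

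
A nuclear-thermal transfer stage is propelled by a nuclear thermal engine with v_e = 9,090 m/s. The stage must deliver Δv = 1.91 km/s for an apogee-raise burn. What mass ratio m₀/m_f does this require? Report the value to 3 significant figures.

Rocket equation: m₀/m_f = exp(Δv / v_e) = exp(1910 / 9090.0) = exp(0.2101) = 1.2338.

mass ratio ≈ 1.23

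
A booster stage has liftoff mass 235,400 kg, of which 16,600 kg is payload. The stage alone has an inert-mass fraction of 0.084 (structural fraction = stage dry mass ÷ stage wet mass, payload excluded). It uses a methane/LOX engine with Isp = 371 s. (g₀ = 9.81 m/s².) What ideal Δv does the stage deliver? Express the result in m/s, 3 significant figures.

Stage wet mass = m₀ − payload = 235,400 − 16,600 = 218,800 kg.
Stage dry mass = ε × stage wet mass = 0.084 × 218,800 = 18,379.2 kg.
Burnout mass m_f = stage dry + payload = 18,379.2 + 16,600 = 34,979.2 kg.
v_e = Isp · g₀ = 371 × 9.81 = 3639.5 m/s.
Rocket equation: Δv = v_e · ln(235,400/34,979.2) = 3639.5 × ln(6.73) = 3639.5 × 1.9065 ≈ 6939 m/s.

Δv ≈ 6940 m/s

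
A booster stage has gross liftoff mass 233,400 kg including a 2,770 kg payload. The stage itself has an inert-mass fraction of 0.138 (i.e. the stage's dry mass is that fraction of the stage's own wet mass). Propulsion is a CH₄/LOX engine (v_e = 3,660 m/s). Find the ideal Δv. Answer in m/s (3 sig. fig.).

Δv ≈ 6990 m/s

Stage wet mass = m₀ − payload = 233,400 − 2,770 = 230,630 kg.
Stage dry mass = ε × stage wet mass = 0.138 × 230,630 = 31,826.9 kg.
Burnout mass m_f = stage dry + payload = 31,826.9 + 2,770 = 34,596.9 kg.
Using Δv = v_e ln(m₀/m_f): Δv = v_e · ln(233,400/34,596.9) = 3660.0 × ln(6.746) = 3660.0 × 1.9090 ≈ 6987 m/s.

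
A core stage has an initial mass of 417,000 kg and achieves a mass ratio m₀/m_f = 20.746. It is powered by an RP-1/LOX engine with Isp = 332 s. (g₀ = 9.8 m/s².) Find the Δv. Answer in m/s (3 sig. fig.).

Δv ≈ 9870 m/s

v_e = Isp · g₀ = 332 × 9.8 = 3253.6 m/s.
Rocket equation: Δv = v_e · ln(20.746) = 3253.6 × 3.0324 ≈ 9866.1 m/s.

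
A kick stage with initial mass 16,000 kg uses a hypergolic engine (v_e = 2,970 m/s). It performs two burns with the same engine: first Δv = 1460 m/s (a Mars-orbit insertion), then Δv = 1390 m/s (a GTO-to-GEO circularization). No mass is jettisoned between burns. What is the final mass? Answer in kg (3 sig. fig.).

final mass ≈ 6130 kg

After the first burn: m = 16000 × exp(−1460/2970.0) = 16000 × 0.61166 = 9,786.56 kg.
After the second burn: m = 9,786.56 × exp(−1390/2970.0) = 9,786.56 × 0.62625 = 6,128.83 kg.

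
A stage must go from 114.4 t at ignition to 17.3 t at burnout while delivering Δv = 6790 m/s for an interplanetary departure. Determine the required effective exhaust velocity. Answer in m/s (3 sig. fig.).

ln(m₀/m_f) = ln(114400/17300) = ln(6.613) = 1.8890.
Using Δv = v_e ln(m₀/m_f): v_e = Δv / ln(m₀/m_f) = 6790 / 1.8890 = 3594.5 m/s.

v_e ≈ 3590 m/s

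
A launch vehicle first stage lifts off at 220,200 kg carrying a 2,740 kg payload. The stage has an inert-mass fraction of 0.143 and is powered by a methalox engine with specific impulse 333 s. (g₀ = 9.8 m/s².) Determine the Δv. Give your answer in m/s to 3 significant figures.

Δv ≈ 6110 m/s

Stage wet mass = m₀ − payload = 220,200 − 2,740 = 217,460 kg.
Stage dry mass = ε × stage wet mass = 0.143 × 217,460 = 31,096.8 kg.
Burnout mass m_f = stage dry + payload = 31,096.8 + 2,740 = 33,836.8 kg.
v_e = Isp · g₀ = 333 × 9.8 = 3263.4 m/s.
Rocket equation: Δv = v_e · ln(220,200/33,836.8) = 3263.4 × ln(6.508) = 3263.4 × 1.8730 ≈ 6112 m/s.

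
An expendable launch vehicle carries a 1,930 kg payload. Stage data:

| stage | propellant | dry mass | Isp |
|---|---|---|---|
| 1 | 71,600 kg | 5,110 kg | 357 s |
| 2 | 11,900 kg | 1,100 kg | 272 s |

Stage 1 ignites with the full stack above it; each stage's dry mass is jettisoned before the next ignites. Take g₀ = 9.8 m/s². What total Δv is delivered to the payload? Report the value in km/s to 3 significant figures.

Ignition mass of stage 1 = 71,600+5,110 + 11,900+1,100 + 1,930 = 91,640 kg.
Stage 1: m₀ = 91,640 kg, m_f = 91,640 − 71,600 = 20,040 kg; Δv = 357×9.8×ln(4.573) = 3498.6×1.5201 ≈ 5318 m/s.
Stage 2: m₀ = 14,930 kg, m_f = 14,930 − 11,900 = 3,030 kg; Δv = 272×9.8×ln(4.927) = 2665.6×1.5948 ≈ 4251 m/s.
Total Δv = 5318 + 4251 = 9569 m/s.

Δv ≈ 9.57 km/s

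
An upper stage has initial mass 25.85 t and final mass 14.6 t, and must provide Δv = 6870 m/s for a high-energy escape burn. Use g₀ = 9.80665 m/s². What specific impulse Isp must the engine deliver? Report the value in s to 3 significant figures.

Isp ≈ 1230 s

ln(m₀/m_f) = ln(25850/14600) = ln(1.771) = 0.5713.
v_e = Δv / ln(m₀/m_f) = 6870 / 0.5713 = 12025.4 m/s.
Isp = v_e / g₀ = 12025.4 / 9.80665 = 1226.3 s.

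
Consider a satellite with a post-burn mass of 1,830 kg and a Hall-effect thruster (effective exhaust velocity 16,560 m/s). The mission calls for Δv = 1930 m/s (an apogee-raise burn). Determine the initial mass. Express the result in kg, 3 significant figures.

By the Tsiolkovsky rocket equation, m₀/m_f = exp(Δv / v_e) = exp(1930 / 16560.0) = exp(0.1165) = 1.1236.
m₀ = m_f × 1.1236 = 1,830 × 1.1236 = 2,056.19 kg.

initial mass ≈ 2060 kg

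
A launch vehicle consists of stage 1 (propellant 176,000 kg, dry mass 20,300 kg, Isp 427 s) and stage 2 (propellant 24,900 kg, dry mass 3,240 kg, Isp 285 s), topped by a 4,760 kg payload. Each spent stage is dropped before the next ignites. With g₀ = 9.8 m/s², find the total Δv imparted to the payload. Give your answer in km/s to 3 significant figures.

Ignition mass of stage 1 = 176,000+20,300 + 24,900+3,240 + 4,760 = 229,200 kg.
Stage 1: m₀ = 229,200 kg, m_f = 229,200 − 176,000 = 53,200 kg; Δv = 427×9.8×ln(4.308) = 4184.6×1.4605 ≈ 6112 m/s.
Stage 2: m₀ = 32,900 kg, m_f = 32,900 − 24,900 = 8,000 kg; Δv = 285×9.8×ln(4.112) = 2793.0×1.4140 ≈ 3949 m/s.
Total Δv = 6112 + 3949 = 10061 m/s.

Δv ≈ 10.1 km/s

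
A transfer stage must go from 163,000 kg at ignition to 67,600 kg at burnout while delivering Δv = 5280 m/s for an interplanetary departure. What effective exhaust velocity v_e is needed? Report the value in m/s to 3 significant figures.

ln(m₀/m_f) = ln(163000/67600) = ln(2.411) = 0.8801.
v_e = Δv / ln(m₀/m_f) = 5280 / 0.8801 = 5999.0 m/s.

v_e ≈ 6000 m/s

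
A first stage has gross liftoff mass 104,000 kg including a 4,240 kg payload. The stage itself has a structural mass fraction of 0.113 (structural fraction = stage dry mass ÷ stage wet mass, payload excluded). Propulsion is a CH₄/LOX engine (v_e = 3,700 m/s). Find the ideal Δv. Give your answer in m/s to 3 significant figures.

Δv ≈ 7040 m/s

Stage wet mass = m₀ − payload = 104,000 − 4,240 = 99,760 kg.
Stage dry mass = ε × stage wet mass = 0.113 × 99,760 = 11,272.9 kg.
Burnout mass m_f = stage dry + payload = 11,272.9 + 4,240 = 15,512.9 kg.
Using Δv = v_e ln(m₀/m_f): Δv = v_e · ln(104,000/15,512.9) = 3700.0 × ln(6.704) = 3700.0 × 1.9027 ≈ 7040 m/s.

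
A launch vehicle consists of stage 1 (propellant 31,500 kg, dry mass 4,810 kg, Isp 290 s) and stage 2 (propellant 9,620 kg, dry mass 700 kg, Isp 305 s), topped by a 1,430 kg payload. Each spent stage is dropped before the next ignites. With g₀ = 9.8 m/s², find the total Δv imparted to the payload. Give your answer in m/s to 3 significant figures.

Δv ≈ 8130 m/s

Ignition mass of stage 1 = 31,500+4,810 + 9,620+700 + 1,430 = 48,060 kg.
Stage 1: m₀ = 48,060 kg, m_f = 48,060 − 31,500 = 16,560 kg; Δv = 290×9.8×ln(2.902) = 2842.0×1.0655 ≈ 3028 m/s.
Stage 2: m₀ = 11,750 kg, m_f = 11,750 − 9,620 = 2,130 kg; Δv = 305×9.8×ln(5.516) = 2989.0×1.7077 ≈ 5104 m/s.
Total Δv = 3028 + 5104 = 8132 m/s.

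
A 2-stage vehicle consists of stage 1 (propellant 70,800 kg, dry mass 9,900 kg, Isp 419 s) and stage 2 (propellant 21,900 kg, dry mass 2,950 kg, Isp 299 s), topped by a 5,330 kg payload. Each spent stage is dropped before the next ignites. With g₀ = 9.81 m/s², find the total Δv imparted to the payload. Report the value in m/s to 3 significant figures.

Δv ≈ 7980 m/s

Ignition mass of stage 1 = 70,800+9,900 + 21,900+2,950 + 5,330 = 110,880 kg.
Stage 1: m₀ = 110,880 kg, m_f = 110,880 − 70,800 = 40,080 kg; Δv = 419×9.81×ln(2.766) = 4110.4×1.0176 ≈ 4183 m/s.
Stage 2: m₀ = 30,180 kg, m_f = 30,180 − 21,900 = 8,280 kg; Δv = 299×9.81×ln(3.645) = 2933.2×1.2933 ≈ 3794 m/s.
Total Δv = 4183 + 3794 = 7977 m/s.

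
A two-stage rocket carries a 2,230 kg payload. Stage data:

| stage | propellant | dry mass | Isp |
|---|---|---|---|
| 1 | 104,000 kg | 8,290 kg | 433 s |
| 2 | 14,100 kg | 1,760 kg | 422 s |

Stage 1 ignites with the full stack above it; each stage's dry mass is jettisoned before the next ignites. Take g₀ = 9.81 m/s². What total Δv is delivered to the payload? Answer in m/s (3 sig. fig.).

Ignition mass of stage 1 = 104,000+8,290 + 14,100+1,760 + 2,230 = 130,380 kg.
Stage 1: m₀ = 130,380 kg, m_f = 130,380 − 104,000 = 26,380 kg; Δv = 433×9.81×ln(4.942) = 4247.7×1.5978 ≈ 6787 m/s.
Stage 2: m₀ = 18,090 kg, m_f = 18,090 − 14,100 = 3,990 kg; Δv = 422×9.81×ln(4.534) = 4139.8×1.5116 ≈ 6258 m/s.
Total Δv = 6787 + 6258 = 13045 m/s.

Δv ≈ 13000 m/s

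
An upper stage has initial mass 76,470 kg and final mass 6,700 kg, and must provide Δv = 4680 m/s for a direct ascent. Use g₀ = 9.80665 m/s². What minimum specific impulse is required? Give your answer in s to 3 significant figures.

Isp ≈ 196 s

ln(m₀/m_f) = ln(76470/6700) = ln(11.41) = 2.4348.
v_e = Δv / ln(m₀/m_f) = 4680 / 2.4348 = 1922.1 m/s.
Isp = v_e / g₀ = 1922.1 / 9.80665 = 196.0 s.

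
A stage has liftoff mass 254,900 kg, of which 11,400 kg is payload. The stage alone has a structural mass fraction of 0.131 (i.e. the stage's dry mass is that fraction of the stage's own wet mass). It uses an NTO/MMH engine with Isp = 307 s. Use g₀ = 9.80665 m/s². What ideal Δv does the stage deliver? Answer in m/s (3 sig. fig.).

Stage wet mass = m₀ − payload = 254,900 − 11,400 = 243,500 kg.
Stage dry mass = ε × stage wet mass = 0.131 × 243,500 = 31,898.5 kg.
Burnout mass m_f = stage dry + payload = 31,898.5 + 11,400 = 43,298.5 kg.
v_e = Isp · g₀ = 307 × 9.80665 = 3010.6 m/s.
Using Δv = v_e ln(m₀/m_f): Δv = v_e · ln(254,900/43,298.5) = 3010.6 × ln(5.887) = 3010.6 × 1.7728 ≈ 5337 m/s.

Δv ≈ 5340 m/s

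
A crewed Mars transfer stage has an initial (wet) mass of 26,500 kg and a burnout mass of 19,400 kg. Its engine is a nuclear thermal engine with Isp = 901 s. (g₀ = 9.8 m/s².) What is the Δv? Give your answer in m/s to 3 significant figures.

Δv ≈ 2750 m/s

v_e = Isp · g₀ = 901 × 9.8 = 8829.8 m/s.
Δv = v_e · ln(m₀/m_f) = 8829.8 × ln(1.366) = 8829.8 × 0.3119 ≈ 2753.8 m/s.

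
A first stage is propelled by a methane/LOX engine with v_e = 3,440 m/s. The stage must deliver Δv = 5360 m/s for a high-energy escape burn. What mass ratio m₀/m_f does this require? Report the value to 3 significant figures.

m₀/m_f = exp(Δv / v_e) = exp(5360 / 3440.0) = exp(1.5581) = 4.7500.

mass ratio ≈ 4.75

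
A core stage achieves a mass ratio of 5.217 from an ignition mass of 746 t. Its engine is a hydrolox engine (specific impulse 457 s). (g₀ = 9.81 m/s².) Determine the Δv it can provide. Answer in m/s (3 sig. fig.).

Δv ≈ 7410 m/s

v_e = Isp · g₀ = 457 × 9.81 = 4483.2 m/s.
Δv = v_e · ln(5.217) = 4483.2 × 1.6519 ≈ 7405.8 m/s.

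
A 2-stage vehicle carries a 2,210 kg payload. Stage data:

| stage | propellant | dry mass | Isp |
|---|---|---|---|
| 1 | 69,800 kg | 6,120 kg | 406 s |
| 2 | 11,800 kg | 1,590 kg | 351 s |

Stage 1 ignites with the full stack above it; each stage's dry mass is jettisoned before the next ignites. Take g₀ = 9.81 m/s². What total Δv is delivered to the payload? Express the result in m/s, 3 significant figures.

Δv ≈ 10600 m/s

Ignition mass of stage 1 = 69,800+6,120 + 11,800+1,590 + 2,210 = 91,520 kg.
Stage 1: m₀ = 91,520 kg, m_f = 91,520 − 69,800 = 21,720 kg; Δv = 406×9.81×ln(4.214) = 3982.9×1.4383 ≈ 5729 m/s.
Stage 2: m₀ = 15,600 kg, m_f = 15,600 − 11,800 = 3,800 kg; Δv = 351×9.81×ln(4.105) = 3443.3×1.4123 ≈ 4863 m/s.
Total Δv = 5729 + 4863 = 10592 m/s.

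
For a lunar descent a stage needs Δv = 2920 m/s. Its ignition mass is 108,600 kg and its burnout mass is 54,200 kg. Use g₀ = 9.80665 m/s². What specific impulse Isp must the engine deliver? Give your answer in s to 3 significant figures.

ln(m₀/m_f) = ln(108600/54200) = ln(2.004) = 0.6950.
Rocket equation: v_e = Δv / ln(m₀/m_f) = 2920 / 0.6950 = 4201.5 m/s.
Isp = v_e / g₀ = 4201.5 / 9.80665 = 428.4 s.

Isp ≈ 428 s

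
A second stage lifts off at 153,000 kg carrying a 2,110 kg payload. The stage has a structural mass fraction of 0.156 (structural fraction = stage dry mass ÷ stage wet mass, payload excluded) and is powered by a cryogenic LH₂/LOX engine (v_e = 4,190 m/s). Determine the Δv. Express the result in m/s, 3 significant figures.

Δv ≈ 7480 m/s

Stage wet mass = m₀ − payload = 153,000 − 2,110 = 150,890 kg.
Stage dry mass = ε × stage wet mass = 0.156 × 150,890 = 23,538.8 kg.
Burnout mass m_f = stage dry + payload = 23,538.8 + 2,110 = 25,648.8 kg.
Δv = v_e · ln(153,000/25,648.8) = 4190.0 × ln(5.965) = 4190.0 × 1.7859 ≈ 7483 m/s.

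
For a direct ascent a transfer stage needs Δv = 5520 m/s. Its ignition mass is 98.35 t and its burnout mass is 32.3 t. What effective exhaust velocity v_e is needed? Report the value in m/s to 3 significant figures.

v_e ≈ 4960 m/s

ln(m₀/m_f) = ln(98350/32300) = ln(3.045) = 1.1135.
Using Δv = v_e ln(m₀/m_f): v_e = Δv / ln(m₀/m_f) = 5520 / 1.1135 = 4957.5 m/s.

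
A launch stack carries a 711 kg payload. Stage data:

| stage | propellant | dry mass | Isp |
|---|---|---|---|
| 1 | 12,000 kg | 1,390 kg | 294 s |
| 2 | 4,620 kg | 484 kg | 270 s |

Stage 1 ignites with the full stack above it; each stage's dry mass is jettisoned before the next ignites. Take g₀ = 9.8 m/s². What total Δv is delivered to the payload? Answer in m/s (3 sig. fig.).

Δv ≈ 7010 m/s

Ignition mass of stage 1 = 12,000+1,390 + 4,620+484 + 711 = 19,205 kg.
Stage 1: m₀ = 19,205 kg, m_f = 19,205 − 12,000 = 7,205 kg; Δv = 294×9.8×ln(2.666) = 2881.2×0.9804 ≈ 2825 m/s.
Stage 2: m₀ = 5,815 kg, m_f = 5,815 − 4,620 = 1,195 kg; Δv = 270×9.8×ln(4.866) = 2646.0×1.5823 ≈ 4187 m/s.
Total Δv = 2825 + 4187 = 7012 m/s.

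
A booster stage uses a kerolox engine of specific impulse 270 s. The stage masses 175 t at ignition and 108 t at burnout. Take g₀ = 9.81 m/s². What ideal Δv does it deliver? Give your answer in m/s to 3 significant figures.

Δv ≈ 1280 m/s

v_e = Isp · g₀ = 270 × 9.81 = 2648.7 m/s.
Δv = v_e · ln(m₀/m_f) = 2648.7 × ln(1.62) = 2648.7 × 0.4827 ≈ 1278.4 m/s.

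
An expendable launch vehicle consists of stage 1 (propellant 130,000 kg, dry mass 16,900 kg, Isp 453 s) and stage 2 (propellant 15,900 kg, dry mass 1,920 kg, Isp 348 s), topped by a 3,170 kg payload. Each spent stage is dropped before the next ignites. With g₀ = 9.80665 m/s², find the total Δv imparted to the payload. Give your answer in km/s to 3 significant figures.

Δv ≈ 11.4 km/s

Ignition mass of stage 1 = 130,000+16,900 + 15,900+1,920 + 3,170 = 167,890 kg.
Stage 1: m₀ = 167,890 kg, m_f = 167,890 − 130,000 = 37,890 kg; Δv = 453×9.80665×ln(4.431) = 4442.4×1.4886 ≈ 6613 m/s.
Stage 2: m₀ = 20,990 kg, m_f = 20,990 − 15,900 = 5,090 kg; Δv = 348×9.80665×ln(4.124) = 3412.7×1.4168 ≈ 4835 m/s.
Total Δv = 6613 + 4835 = 11448 m/s.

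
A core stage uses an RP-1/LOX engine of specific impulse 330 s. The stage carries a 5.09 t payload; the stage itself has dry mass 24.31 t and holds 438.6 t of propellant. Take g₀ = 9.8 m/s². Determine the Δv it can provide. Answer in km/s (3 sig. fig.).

Δv ≈ 8.95 km/s

v_e = Isp · g₀ = 330 × 9.8 = 3234.0 m/s.
m₀ = payload + dry + propellant = 5.09 + 24.31 + 438.6 = 468 t.
m_f = payload + dry = 5.09 + 24.31 = 29.4 t.
By the Tsiolkovsky rocket equation, Δv = v_e · ln(m₀/m_f) = 3234.0 × ln(15.92) = 3234.0 × 2.7675 ≈ 8950.0 m/s.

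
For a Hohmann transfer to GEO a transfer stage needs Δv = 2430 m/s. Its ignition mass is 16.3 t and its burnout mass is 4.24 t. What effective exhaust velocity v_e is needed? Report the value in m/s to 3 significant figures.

ln(m₀/m_f) = ln(16300/4240) = ln(3.844) = 1.3466.
v_e = Δv / ln(m₀/m_f) = 2430 / 1.3466 = 1804.5 m/s.

v_e ≈ 1800 m/s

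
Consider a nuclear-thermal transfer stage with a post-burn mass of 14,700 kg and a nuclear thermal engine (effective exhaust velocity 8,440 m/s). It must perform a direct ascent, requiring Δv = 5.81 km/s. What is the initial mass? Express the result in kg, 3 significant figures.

m₀/m_f = exp(Δv / v_e) = exp(5810 / 8440.0) = exp(0.6884) = 1.9905.
m₀ = m_f × 1.9905 = 14,700 × 1.9905 = 29,260.4 kg.

initial mass ≈ 29300 kg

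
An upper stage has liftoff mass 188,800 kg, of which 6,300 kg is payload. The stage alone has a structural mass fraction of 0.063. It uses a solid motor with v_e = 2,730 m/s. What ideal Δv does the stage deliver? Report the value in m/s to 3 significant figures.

Stage wet mass = m₀ − payload = 188,800 − 6,300 = 182,500 kg.
Stage dry mass = ε × stage wet mass = 0.063 × 182,500 = 11,497.5 kg.
Burnout mass m_f = stage dry + payload = 11,497.5 + 6,300 = 17,797.5 kg.
By the Tsiolkovsky rocket equation, Δv = v_e · ln(188,800/17,797.5) = 2730.0 × ln(10.61) = 2730.0 × 2.3616 ≈ 6447 m/s.

Δv ≈ 6450 m/s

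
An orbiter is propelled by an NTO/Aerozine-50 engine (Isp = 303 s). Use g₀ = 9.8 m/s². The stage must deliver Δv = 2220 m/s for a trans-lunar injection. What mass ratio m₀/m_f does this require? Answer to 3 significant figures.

mass ratio ≈ 2.11

v_e = Isp · g₀ = 303 × 9.8 = 2969.4 m/s.
m₀/m_f = exp(Δv / v_e) = exp(2220 / 2969.4) = exp(0.7476) = 2.1120.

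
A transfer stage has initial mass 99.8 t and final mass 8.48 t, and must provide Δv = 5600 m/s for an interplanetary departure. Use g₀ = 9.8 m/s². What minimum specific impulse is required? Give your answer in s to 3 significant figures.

Isp ≈ 232 s

ln(m₀/m_f) = ln(99800/8480) = ln(11.77) = 2.4655.
v_e = Δv / ln(m₀/m_f) = 5600 / 2.4655 = 2271.4 m/s.
Isp = v_e / g₀ = 2271.4 / 9.8 = 231.8 s.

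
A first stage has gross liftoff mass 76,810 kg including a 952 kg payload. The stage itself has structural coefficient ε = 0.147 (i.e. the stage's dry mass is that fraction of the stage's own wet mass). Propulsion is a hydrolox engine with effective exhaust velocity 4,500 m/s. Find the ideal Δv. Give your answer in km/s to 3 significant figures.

Stage wet mass = m₀ − payload = 76,810 − 952 = 75,858 kg.
Stage dry mass = ε × stage wet mass = 0.147 × 75,858 = 11,151.1 kg.
Burnout mass m_f = stage dry + payload = 11,151.1 + 952 = 12,103.1 kg.
Δv = v_e · ln(76,810/12,103.1) = 4500.0 × ln(6.346) = 4500.0 × 1.8479 ≈ 8315 m/s.

Δv ≈ 8.32 km/s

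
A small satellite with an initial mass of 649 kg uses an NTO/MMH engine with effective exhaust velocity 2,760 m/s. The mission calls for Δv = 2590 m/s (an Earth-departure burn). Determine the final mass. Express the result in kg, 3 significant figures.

m₀/m_f = exp(Δv / v_e) = exp(2590 / 2760.0) = exp(0.9384) = 2.5559.
m_f = m₀ / 2.5559 = 649 / 2.5559 = 253.922 kg.

final mass ≈ 254 kg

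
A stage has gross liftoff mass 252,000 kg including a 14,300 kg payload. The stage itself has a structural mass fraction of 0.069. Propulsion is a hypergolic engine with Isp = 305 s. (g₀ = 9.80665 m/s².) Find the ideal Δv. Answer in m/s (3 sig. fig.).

Δv ≈ 6300 m/s

Stage wet mass = m₀ − payload = 252,000 − 14,300 = 237,700 kg.
Stage dry mass = ε × stage wet mass = 0.069 × 237,700 = 16,401.3 kg.
Burnout mass m_f = stage dry + payload = 16,401.3 + 14,300 = 30,701.3 kg.
v_e = Isp · g₀ = 305 × 9.80665 = 2991.0 m/s.
Δv = v_e · ln(252,000/30,701.3) = 2991.0 × ln(8.208) = 2991.0 × 2.1051 ≈ 6296 m/s.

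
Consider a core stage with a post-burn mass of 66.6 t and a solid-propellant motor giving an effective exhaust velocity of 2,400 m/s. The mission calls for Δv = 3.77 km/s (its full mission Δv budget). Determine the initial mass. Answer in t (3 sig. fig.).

Using Δv = v_e ln(m₀/m_f): m₀/m_f = exp(Δv / v_e) = exp(3770 / 2400.0) = exp(1.5708) = 4.8107.
m₀ = m_f × 4.8107 = 66.6 × 4.8107 = 320.393 t.

initial mass ≈ 320 t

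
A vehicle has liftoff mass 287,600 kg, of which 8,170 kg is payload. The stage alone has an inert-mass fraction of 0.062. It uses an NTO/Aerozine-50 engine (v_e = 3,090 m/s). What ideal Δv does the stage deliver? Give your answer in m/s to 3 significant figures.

Stage wet mass = m₀ − payload = 287,600 − 8,170 = 279,430 kg.
Stage dry mass = ε × stage wet mass = 0.062 × 279,430 = 17,324.7 kg.
Burnout mass m_f = stage dry + payload = 17,324.7 + 8,170 = 25,494.7 kg.
Δv = v_e · ln(287,600/25,494.7) = 3090.0 × ln(11.28) = 3090.0 × 2.4231 ≈ 7487 m/s.

Δv ≈ 7490 m/s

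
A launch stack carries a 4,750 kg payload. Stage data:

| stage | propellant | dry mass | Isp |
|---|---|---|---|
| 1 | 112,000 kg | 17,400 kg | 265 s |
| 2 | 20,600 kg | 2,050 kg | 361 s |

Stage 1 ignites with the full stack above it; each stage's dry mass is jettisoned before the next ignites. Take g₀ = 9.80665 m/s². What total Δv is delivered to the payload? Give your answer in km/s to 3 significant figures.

Δv ≈ 8.19 km/s

Ignition mass of stage 1 = 112,000+17,400 + 20,600+2,050 + 4,750 = 156,800 kg.
Stage 1: m₀ = 156,800 kg, m_f = 156,800 − 112,000 = 44,800 kg; Δv = 265×9.80665×ln(3.5) = 2598.8×1.2528 ≈ 3256 m/s.
Stage 2: m₀ = 27,400 kg, m_f = 27,400 − 20,600 = 6,800 kg; Δv = 361×9.80665×ln(4.029) = 3540.2×1.3936 ≈ 4934 m/s.
Total Δv = 3256 + 4934 = 8190 m/s.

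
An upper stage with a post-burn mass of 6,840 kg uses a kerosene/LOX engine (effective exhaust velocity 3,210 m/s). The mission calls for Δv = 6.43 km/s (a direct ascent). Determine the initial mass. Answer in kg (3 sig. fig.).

By the Tsiolkovsky rocket equation, m₀/m_f = exp(Δv / v_e) = exp(6430 / 3210.0) = exp(2.0031) = 7.4121.
m₀ = m_f × 7.4121 = 6,840 × 7.4121 = 50,698.8 kg.

initial mass ≈ 50700 kg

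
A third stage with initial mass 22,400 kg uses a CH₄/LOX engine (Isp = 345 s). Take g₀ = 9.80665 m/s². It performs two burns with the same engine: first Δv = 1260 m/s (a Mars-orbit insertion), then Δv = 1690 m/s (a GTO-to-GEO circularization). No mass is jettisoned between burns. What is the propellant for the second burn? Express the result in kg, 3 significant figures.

v_e = Isp · g₀ = 345 × 9.80665 = 3383.3 m/s.
After the first burn: m = 22400 × exp(−1260/3383.3) = 22400 × 0.68907 = 15,435.2 kg.
After the second burn: m = 15,435.2 × exp(−1690/3383.3) = 15,435.2 × 0.60683 = 9,366.54 kg.
Second-burn propellant = 15,435.2 − 9,366.54 = 6,068.66 kg.

propellant for the second burn ≈ 6070 kg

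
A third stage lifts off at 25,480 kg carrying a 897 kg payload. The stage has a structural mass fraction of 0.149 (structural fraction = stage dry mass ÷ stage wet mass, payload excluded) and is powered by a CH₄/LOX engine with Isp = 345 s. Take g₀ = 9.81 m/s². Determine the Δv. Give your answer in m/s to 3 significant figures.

Stage wet mass = m₀ − payload = 25,480 − 897 = 24,583 kg.
Stage dry mass = ε × stage wet mass = 0.149 × 24,583 = 3,662.87 kg.
Burnout mass m_f = stage dry + payload = 3,662.87 + 897 = 4,559.87 kg.
v_e = Isp · g₀ = 345 × 9.81 = 3384.5 m/s.
Using Δv = v_e ln(m₀/m_f): Δv = v_e · ln(25,480/4,559.87) = 3384.5 × ln(5.588) = 3384.5 × 1.7206 ≈ 5823 m/s.

Δv ≈ 5820 m/s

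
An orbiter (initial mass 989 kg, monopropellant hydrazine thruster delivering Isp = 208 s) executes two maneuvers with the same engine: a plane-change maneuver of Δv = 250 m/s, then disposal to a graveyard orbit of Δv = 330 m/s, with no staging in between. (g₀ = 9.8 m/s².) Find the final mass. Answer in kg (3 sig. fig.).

v_e = Isp · g₀ = 208 × 9.8 = 2038.4 m/s.
After the first burn: m = 989 × exp(−250/2038.4) = 989 × 0.88458 = 874.85 kg.
After the second burn: m = 874.85 × exp(−330/2038.4) = 874.85 × 0.85053 = 744.086 kg.

final mass ≈ 744 kg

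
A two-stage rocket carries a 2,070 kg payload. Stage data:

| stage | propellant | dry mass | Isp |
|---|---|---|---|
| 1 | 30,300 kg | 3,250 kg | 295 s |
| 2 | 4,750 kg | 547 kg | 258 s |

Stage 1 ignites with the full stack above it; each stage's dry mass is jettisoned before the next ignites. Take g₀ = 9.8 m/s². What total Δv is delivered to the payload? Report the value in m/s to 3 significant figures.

Ignition mass of stage 1 = 30,300+3,250 + 4,750+547 + 2,070 = 40,917 kg.
Stage 1: m₀ = 40,917 kg, m_f = 40,917 − 30,300 = 10,617 kg; Δv = 295×9.8×ln(3.854) = 2891.0×1.3491 ≈ 3900 m/s.
Stage 2: m₀ = 7,367 kg, m_f = 7,367 − 4,750 = 2,617 kg; Δv = 258×9.8×ln(2.815) = 2528.4×1.0350 ≈ 2617 m/s.
Total Δv = 3900 + 2617 = 6517 m/s.

Δv ≈ 6520 m/s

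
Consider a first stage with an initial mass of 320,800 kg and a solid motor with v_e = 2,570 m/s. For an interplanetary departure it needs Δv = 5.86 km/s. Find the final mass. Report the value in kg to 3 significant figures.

final mass ≈ 32800 kg

Using Δv = v_e ln(m₀/m_f): m₀/m_f = exp(Δv / v_e) = exp(5860 / 2570.0) = exp(2.2802) = 9.7782.
m_f = m₀ / 9.7782 = 320,800 / 9.7782 = 32,807.7 kg.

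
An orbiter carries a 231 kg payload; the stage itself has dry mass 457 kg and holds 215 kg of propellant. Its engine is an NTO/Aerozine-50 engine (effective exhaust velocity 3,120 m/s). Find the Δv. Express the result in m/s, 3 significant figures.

Δv ≈ 848 m/s

m₀ = payload + dry + propellant = 231 + 457 + 215 = 903 kg.
m_f = payload + dry = 231 + 457 = 688 kg.
By the Tsiolkovsky rocket equation, Δv = v_e · ln(m₀/m_f) = 3120.0 × ln(1.312) = 3120.0 × 0.2719 ≈ 848.4 m/s.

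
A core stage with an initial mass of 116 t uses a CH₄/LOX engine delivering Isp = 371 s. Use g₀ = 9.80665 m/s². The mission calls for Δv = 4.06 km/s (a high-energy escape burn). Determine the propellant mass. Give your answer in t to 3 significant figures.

v_e = Isp · g₀ = 371 × 9.80665 = 3638.3 m/s.
Rocket equation: m₀/m_f = exp(Δv / v_e) = exp(4060 / 3638.3) = exp(1.1159) = 3.0524.
m_f = 116 / 3.0524 = 38.0029 t, so propellant = m₀ − m_f = 116 − 38.0029 = 77.9971 t.

propellant mass ≈ 78.0 t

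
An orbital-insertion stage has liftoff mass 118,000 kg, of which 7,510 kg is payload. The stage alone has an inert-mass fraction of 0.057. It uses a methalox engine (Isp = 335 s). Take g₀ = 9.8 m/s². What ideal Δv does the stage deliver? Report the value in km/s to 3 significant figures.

Stage wet mass = m₀ − payload = 118,000 − 7,510 = 110,490 kg.
Stage dry mass = ε × stage wet mass = 0.057 × 110,490 = 6,297.93 kg.
Burnout mass m_f = stage dry + payload = 6,297.93 + 7,510 = 13,807.93 kg.
v_e = Isp · g₀ = 335 × 9.8 = 3283.0 m/s.
Rocket equation: Δv = v_e · ln(118,000/13,807.93) = 3283.0 × ln(8.546) = 3283.0 × 2.1454 ≈ 7043 m/s.

Δv ≈ 7.04 km/s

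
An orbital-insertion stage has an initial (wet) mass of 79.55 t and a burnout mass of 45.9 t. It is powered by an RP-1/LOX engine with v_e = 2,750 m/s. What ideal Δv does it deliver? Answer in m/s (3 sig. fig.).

Δv ≈ 1510 m/s

By the Tsiolkovsky rocket equation, Δv = v_e · ln(m₀/m_f) = 2750.0 × ln(1.733) = 2750.0 × 0.5499 ≈ 1512.3 m/s.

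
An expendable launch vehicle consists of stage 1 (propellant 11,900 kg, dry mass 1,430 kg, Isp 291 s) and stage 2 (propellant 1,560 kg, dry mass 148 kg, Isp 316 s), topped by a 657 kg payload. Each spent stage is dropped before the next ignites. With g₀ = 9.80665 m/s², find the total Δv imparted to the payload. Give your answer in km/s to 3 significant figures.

Ignition mass of stage 1 = 11,900+1,430 + 1,560+148 + 657 = 15,695 kg.
Stage 1: m₀ = 15,695 kg, m_f = 15,695 − 11,900 = 3,795 kg; Δv = 291×9.80665×ln(4.136) = 2853.7×1.4197 ≈ 4051 m/s.
Stage 2: m₀ = 2,365 kg, m_f = 2,365 − 1,560 = 805 kg; Δv = 316×9.80665×ln(2.938) = 3098.9×1.0777 ≈ 3340 m/s.
Total Δv = 4051 + 3340 = 7391 m/s.

Δv ≈ 7.39 km/s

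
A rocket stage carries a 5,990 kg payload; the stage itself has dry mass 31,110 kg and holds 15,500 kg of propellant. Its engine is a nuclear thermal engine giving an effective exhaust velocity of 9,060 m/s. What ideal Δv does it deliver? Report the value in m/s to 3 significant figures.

Δv ≈ 3160 m/s

m₀ = payload + dry + propellant = 5,990 + 31,110 + 15,500 = 52,600 kg.
m_f = payload + dry = 5,990 + 31,110 = 37,100 kg.
Δv = v_e · ln(m₀/m_f) = 9060.0 × ln(1.418) = 9060.0 × 0.3491 ≈ 3162.8 m/s.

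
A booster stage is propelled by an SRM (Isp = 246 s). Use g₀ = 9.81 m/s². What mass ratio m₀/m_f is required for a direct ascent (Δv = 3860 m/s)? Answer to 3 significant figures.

mass ratio ≈ 4.95

v_e = Isp · g₀ = 246 × 9.81 = 2413.3 m/s.
By the Tsiolkovsky rocket equation, m₀/m_f = exp(Δv / v_e) = exp(3860 / 2413.3) = exp(1.5995) = 4.9505.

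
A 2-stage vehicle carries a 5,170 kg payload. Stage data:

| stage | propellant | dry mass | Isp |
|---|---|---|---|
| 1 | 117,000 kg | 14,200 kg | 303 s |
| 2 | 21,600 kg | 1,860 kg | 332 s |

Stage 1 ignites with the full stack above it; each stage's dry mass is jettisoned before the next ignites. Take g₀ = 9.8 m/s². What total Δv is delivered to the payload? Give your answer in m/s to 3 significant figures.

Δv ≈ 8480 m/s

Ignition mass of stage 1 = 117,000+14,200 + 21,600+1,860 + 5,170 = 159,830 kg.
Stage 1: m₀ = 159,830 kg, m_f = 159,830 − 117,000 = 42,830 kg; Δv = 303×9.8×ln(3.732) = 2969.4×1.3169 ≈ 3910 m/s.
Stage 2: m₀ = 28,630 kg, m_f = 28,630 − 21,600 = 7,030 kg; Δv = 332×9.8×ln(4.073) = 3253.6×1.4043 ≈ 4569 m/s.
Total Δv = 3910 + 4569 = 8479 m/s.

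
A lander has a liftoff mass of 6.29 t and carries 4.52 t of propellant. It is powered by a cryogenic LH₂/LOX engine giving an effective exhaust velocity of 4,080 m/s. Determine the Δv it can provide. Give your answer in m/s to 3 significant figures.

m_f = m₀ − m_prop = 6.29 − 4.52 = 1.77 t.
Using Δv = v_e ln(m₀/m_f): Δv = v_e · ln(m₀/m_f) = 4080.0 × ln(3.554) = 4080.0 × 1.2680 ≈ 5173.4 m/s.

Δv ≈ 5170 m/s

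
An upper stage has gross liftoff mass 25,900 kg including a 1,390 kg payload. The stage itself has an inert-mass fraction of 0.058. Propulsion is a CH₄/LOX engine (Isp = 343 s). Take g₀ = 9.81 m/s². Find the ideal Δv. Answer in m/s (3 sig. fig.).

Stage wet mass = m₀ − payload = 25,900 − 1,390 = 24,510 kg.
Stage dry mass = ε × stage wet mass = 0.058 × 24,510 = 1,421.58 kg.
Burnout mass m_f = stage dry + payload = 1,421.58 + 1,390 = 2,811.58 kg.
v_e = Isp · g₀ = 343 × 9.81 = 3364.8 m/s.
Using Δv = v_e ln(m₀/m_f): Δv = v_e · ln(25,900/2,811.58) = 3364.8 × ln(9.212) = 3364.8 × 2.2205 ≈ 7472 m/s.

Δv ≈ 7470 m/s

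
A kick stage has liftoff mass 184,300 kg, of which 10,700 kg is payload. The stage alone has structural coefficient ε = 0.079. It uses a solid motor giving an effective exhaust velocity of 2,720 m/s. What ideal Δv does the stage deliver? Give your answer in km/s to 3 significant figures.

Stage wet mass = m₀ − payload = 184,300 − 10,700 = 173,600 kg.
Stage dry mass = ε × stage wet mass = 0.079 × 173,600 = 13,714.4 kg.
Burnout mass m_f = stage dry + payload = 13,714.4 + 10,700 = 24,414.4 kg.
Δv = v_e · ln(184,300/24,414.4) = 2720.0 × ln(7.549) = 2720.0 × 2.0214 ≈ 5498 m/s.

Δv ≈ 5.50 km/s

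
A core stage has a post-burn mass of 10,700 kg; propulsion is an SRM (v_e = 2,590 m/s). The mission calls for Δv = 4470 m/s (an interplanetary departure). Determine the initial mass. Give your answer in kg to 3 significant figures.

initial mass ≈ 60100 kg

Using Δv = v_e ln(m₀/m_f): m₀/m_f = exp(Δv / v_e) = exp(4470 / 2590.0) = exp(1.7259) = 5.6174.
m₀ = m_f × 5.6174 = 10,700 × 5.6174 = 60,106.2 kg.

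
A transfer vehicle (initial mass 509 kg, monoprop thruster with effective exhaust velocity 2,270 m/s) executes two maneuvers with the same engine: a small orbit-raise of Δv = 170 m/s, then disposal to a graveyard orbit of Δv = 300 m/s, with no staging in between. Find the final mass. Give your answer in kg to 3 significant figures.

final mass ≈ 414 kg

After the first burn: m = 509 × exp(−170/2270.0) = 509 × 0.92785 = 472.276 kg.
After the second burn: m = 472.276 × exp(−300/2270.0) = 472.276 × 0.87620 = 413.808 kg.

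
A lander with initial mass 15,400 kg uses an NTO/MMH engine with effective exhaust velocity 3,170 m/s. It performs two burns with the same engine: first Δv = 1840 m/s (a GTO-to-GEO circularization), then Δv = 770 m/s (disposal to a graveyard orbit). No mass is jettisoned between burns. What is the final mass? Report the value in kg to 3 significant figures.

After the first burn: m = 15400 × exp(−1840/3170.0) = 15400 × 0.55965 = 8,618.61 kg.
After the second burn: m = 8,618.61 × exp(−770/3170.0) = 8,618.61 × 0.78435 = 6,760.01 kg.

final mass ≈ 6760 kg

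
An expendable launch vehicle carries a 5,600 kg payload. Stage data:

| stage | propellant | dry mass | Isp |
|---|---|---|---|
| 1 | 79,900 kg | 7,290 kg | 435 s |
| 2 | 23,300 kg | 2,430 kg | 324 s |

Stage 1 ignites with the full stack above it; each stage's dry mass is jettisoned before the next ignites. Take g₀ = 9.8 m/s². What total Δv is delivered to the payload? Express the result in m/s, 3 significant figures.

Δv ≈ 9100 m/s

Ignition mass of stage 1 = 79,900+7,290 + 23,300+2,430 + 5,600 = 118,520 kg.
Stage 1: m₀ = 118,520 kg, m_f = 118,520 − 79,900 = 38,620 kg; Δv = 435×9.8×ln(3.069) = 4263.0×1.1213 ≈ 4780 m/s.
Stage 2: m₀ = 31,330 kg, m_f = 31,330 − 23,300 = 8,030 kg; Δv = 324×9.8×ln(3.902) = 3175.2×1.3614 ≈ 4323 m/s.
Total Δv = 4780 + 4323 = 9103 m/s.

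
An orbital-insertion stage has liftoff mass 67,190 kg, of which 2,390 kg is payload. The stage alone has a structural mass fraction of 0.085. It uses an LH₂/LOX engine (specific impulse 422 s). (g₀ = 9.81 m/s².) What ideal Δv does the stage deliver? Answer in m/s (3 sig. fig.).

Δv ≈ 8860 m/s

Stage wet mass = m₀ − payload = 67,190 − 2,390 = 64,800 kg.
Stage dry mass = ε × stage wet mass = 0.085 × 64,800 = 5,508 kg.
Burnout mass m_f = stage dry + payload = 5,508 + 2,390 = 7,898 kg.
v_e = Isp · g₀ = 422 × 9.81 = 4139.8 m/s.
Δv = v_e · ln(67,190/7,898) = 4139.8 × ln(8.507) = 4139.8 × 2.1409 ≈ 8863 m/s.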